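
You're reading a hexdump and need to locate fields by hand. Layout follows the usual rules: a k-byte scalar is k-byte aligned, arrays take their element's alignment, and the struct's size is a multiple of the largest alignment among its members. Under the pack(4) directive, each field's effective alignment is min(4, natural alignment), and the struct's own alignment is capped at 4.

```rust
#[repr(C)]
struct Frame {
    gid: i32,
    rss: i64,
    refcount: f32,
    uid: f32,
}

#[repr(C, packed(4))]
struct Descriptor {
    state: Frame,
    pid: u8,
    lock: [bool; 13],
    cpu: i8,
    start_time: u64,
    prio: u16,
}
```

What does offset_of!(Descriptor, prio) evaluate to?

48

Frame: gid at 0 (size 4, align 4) → ends 4; pad 4 to align 8 for rss; rss at 8 (size 8, align 8) → ends 16; refcount at 16 (size 4, align 4) → ends 20; uid at 20 (size 4, align 4) → ends 24; total 24 bytes, alignment 8
state at 0 (size 24, align 4) → ends 24
pid at 24 (size 1, align 1) → ends 25
lock at 25 (size 13, align 1) → ends 38
cpu at 38 (size 1, align 1) → ends 39
pad 1 to align 4 for start_time
start_time at 40 (size 8, align 4) → ends 48
prio at 48 (size 2, align 2) → ends 50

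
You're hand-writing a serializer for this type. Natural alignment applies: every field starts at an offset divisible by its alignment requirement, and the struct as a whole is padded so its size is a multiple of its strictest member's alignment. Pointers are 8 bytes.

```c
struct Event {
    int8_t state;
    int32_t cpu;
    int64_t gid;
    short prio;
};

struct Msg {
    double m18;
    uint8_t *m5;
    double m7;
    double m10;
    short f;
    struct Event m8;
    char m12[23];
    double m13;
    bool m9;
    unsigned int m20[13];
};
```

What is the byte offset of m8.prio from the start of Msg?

56

Event: @0: state [1B, align 1] → 1; +3 pad (align 4); @4: cpu [4B, align 4] → 8; @8: gid [8B, align 8] → 16; @16: prio [2B, align 2] → 18; +6 tail pad (align 8); size 24, align 8
@0: m18 [8B, align 8] → 8
@8: m5 [8B, align 8] → 16
@16: m7 [8B, align 8] → 24
@24: m10 [8B, align 8] → 32
@32: f [2B, align 2] → 34
+6 pad (align 8)
@40: m8 [24B, align 8] → 64
within Event: prio at 16
40 + 16 = 56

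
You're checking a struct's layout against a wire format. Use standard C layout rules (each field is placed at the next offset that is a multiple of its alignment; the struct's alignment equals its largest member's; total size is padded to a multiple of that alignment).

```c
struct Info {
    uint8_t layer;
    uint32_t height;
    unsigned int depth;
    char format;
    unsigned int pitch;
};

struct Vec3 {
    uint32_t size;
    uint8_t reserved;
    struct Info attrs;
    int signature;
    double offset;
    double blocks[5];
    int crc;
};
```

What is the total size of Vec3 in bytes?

Info: 0..1  layer  (1B, 1-aligned); 1..4  -- padding (3B); 4..8  height  (4B, 4-aligned); 8..12  depth  (4B, 4-aligned); 12..13  format  (1B, 1-aligned); 13..16  -- padding (3B); 16..20  pitch  (4B, 4-aligned); sizeof = 20, alignof = 4
0..4  size  (4B, 4-aligned)
4..5  reserved  (1B, 1-aligned)
5..8  -- padding (3B)
8..28  attrs  (20B, 4-aligned)
28..32  signature  (4B, 4-aligned)
32..40  offset  (8B, 8-aligned)
40..80  blocks  (40B, 8-aligned)
80..84  crc  (4B, 4-aligned)
84..88  -- tail padding (4B)
sizeof = 88, alignof = 8

88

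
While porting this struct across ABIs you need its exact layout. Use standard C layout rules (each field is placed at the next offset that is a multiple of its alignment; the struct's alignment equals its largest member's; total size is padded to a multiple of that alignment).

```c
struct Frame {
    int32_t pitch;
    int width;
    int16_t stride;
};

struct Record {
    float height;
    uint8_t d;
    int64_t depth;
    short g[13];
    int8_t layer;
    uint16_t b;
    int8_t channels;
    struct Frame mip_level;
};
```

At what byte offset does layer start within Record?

Frame: 0..4  pitch  (4B, 4-aligned); 4..8  width  (4B, 4-aligned); 8..10  stride  (2B, 2-aligned); 10..12  -- tail padding (2B); sizeof = 12, alignof = 4
0..4  height  (4B, 4-aligned)
4..5  d  (1B, 1-aligned)
5..8  -- padding (3B)
8..16  depth  (8B, 8-aligned)
16..42  g  (26B, 2-aligned)
42..43  layer  (1B, 1-aligned)

42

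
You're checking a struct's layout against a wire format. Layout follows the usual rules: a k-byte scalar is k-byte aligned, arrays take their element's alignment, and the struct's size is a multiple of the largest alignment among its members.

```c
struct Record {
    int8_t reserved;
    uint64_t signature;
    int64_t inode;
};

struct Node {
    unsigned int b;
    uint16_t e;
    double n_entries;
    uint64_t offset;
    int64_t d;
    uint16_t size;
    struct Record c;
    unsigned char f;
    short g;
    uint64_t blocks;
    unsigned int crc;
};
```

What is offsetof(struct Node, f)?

Record: @0: reserved [1B, align 1] → 1; +7 pad (align 8); @8: signature [8B, align 8] → 16; @16: inode [8B, align 8] → 24; size 24, align 8
@0: b [4B, align 4] → 4
@4: e [2B, align 2] → 6
+2 pad (align 8)
@8: n_entries [8B, align 8] → 16
@16: offset [8B, align 8] → 24
@24: d [8B, align 8] → 32
@32: size [2B, align 2] → 34
+6 pad (align 8)
@40: c [24B, align 8] → 64
@64: f [1B, align 1] → 65

64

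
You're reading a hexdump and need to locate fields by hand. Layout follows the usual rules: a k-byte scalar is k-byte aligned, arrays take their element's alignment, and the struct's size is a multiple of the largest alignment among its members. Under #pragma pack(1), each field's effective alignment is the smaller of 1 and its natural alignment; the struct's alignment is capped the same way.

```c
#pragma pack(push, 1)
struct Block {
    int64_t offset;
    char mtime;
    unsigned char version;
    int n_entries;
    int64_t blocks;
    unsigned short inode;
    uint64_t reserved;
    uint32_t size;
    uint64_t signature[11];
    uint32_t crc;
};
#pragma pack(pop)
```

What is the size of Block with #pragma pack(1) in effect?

128

0..8  offset  (8B, 1-aligned)
8..9  mtime  (1B, 1-aligned)
9..10  version  (1B, 1-aligned)
10..14  n_entries  (4B, 1-aligned)
14..22  blocks  (8B, 1-aligned)
22..24  inode  (2B, 1-aligned)
24..32  reserved  (8B, 1-aligned)
32..36  size  (4B, 1-aligned)
36..124  signature  (88B, 1-aligned)
124..128  crc  (4B, 1-aligned)
sizeof = 128, alignof = 1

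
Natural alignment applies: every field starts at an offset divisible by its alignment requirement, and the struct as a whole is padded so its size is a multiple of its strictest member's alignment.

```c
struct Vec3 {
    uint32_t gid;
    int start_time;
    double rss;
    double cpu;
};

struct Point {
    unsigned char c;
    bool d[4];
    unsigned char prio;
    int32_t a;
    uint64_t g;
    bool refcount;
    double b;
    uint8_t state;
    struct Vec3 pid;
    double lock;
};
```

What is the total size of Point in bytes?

80 bytes

Vec3: @0: gid [4B, align 4] → 4; @4: start_time [4B, align 4] → 8; @8: rss [8B, align 8] → 16; @16: cpu [8B, align 8] → 24; size 24, align 8
@0: c [1B, align 1] → 1
@1: d [4B, align 1] → 5
@5: prio [1B, align 1] → 6
+2 pad (align 4)
@8: a [4B, align 4] → 12
+4 pad (align 8)
@16: g [8B, align 8] → 24
@24: refcount [1B, align 1] → 25
+7 pad (align 8)
@32: b [8B, align 8] → 40
@40: state [1B, align 1] → 41
+7 pad (align 8)
@48: pid [24B, align 8] → 72
@72: lock [8B, align 8] → 80
size 80, align 8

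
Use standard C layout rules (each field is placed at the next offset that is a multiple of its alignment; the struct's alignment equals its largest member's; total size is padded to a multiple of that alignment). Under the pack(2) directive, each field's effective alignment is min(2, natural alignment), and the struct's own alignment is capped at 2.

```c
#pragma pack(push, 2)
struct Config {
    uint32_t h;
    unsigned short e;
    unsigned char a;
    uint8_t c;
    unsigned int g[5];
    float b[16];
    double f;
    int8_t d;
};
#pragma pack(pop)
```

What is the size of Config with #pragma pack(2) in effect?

0..4  h  (4B, 2-aligned)
4..6  e  (2B, 2-aligned)
6..7  a  (1B, 1-aligned)
7..8  c  (1B, 1-aligned)
8..28  g  (20B, 2-aligned)
28..92  b  (64B, 2-aligned)
92..100  f  (8B, 2-aligned)
100..101  d  (1B, 1-aligned)
101..102  -- tail padding (1B)
sizeof = 102, alignof = 2

102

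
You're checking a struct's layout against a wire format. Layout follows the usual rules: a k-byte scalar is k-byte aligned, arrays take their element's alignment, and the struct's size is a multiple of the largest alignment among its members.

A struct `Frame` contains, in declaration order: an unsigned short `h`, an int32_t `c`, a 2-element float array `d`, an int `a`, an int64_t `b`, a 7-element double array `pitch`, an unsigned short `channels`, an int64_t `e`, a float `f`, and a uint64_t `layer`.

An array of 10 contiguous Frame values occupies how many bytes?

1200

0..2  h  (2B, 2-aligned)
2..4  -- padding (2B)
4..8  c  (4B, 4-aligned)
8..16  d  (8B, 4-aligned)
16..20  a  (4B, 4-aligned)
20..24  -- padding (4B)
24..32  b  (8B, 8-aligned)
32..88  pitch  (56B, 8-aligned)
88..90  channels  (2B, 2-aligned)
90..96  -- padding (6B)
96..104  e  (8B, 8-aligned)
104..108  f  (4B, 4-aligned)
108..112  -- padding (4B)
112..120  layer  (8B, 8-aligned)
sizeof = 120, alignof = 8
array of 10: 10 × 120 = 1200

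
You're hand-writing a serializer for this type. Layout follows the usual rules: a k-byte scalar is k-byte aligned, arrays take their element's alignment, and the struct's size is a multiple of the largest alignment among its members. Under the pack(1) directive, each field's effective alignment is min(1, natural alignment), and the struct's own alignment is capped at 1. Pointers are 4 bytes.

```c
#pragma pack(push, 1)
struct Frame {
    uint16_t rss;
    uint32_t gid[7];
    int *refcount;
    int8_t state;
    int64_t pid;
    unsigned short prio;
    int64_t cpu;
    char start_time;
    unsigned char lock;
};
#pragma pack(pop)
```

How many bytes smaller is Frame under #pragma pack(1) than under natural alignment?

17

natural layout:
  @0: rss [2B, align 2] → 2
  +2 pad (align 4)
  @4: gid [28B, align 4] → 32
  @32: refcount [4B, align 4] → 36
  @36: state [1B, align 1] → 37
  +3 pad (align 8)
  @40: pid [8B, align 8] → 48
  @48: prio [2B, align 2] → 50
  +6 pad (align 8)
  @56: cpu [8B, align 8] → 64
  @64: start_time [1B, align 1] → 65
  @65: lock [1B, align 1] → 66
  +6 tail pad (align 8)
  size 72, align 8
packed(1) layout:
  @0: rss [2B, align 1] → 2
  @2: gid [28B, align 1] → 30
  @30: refcount [4B, align 1] → 34
  @34: state [1B, align 1] → 35
  @35: pid [8B, align 1] → 43
  @43: prio [2B, align 1] → 45
  @45: cpu [8B, align 1] → 53
  @53: start_time [1B, align 1] → 54
  @54: lock [1B, align 1] → 55
  size 55, align 1
72 − 55 = 17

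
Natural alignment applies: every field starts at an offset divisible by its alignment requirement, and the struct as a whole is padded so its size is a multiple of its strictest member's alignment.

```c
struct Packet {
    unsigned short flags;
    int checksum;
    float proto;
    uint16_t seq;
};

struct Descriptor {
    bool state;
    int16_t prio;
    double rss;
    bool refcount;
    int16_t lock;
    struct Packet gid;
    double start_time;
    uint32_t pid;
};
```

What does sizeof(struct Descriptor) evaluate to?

56

Packet: flags at 0 (size 2, align 2) → ends 2; pad 2 to align 4 for checksum; checksum at 4 (size 4, align 4) → ends 8; proto at 8 (size 4, align 4) → ends 12; seq at 12 (size 2, align 2) → ends 14; tail pad 2 to reach multiple of 4; total 16 bytes, alignment 4
state at 0 (size 1, align 1) → ends 1
pad 1 to align 2 for prio
prio at 2 (size 2, align 2) → ends 4
pad 4 to align 8 for rss
rss at 8 (size 8, align 8) → ends 16
refcount at 16 (size 1, align 1) → ends 17
pad 1 to align 2 for lock
lock at 18 (size 2, align 2) → ends 20
gid at 20 (size 16, align 4) → ends 36
pad 4 to align 8 for start_time
start_time at 40 (size 8, align 8) → ends 48
pid at 48 (size 4, align 4) → ends 52
tail pad 4 to reach multiple of 8
total 56 bytes, alignment 8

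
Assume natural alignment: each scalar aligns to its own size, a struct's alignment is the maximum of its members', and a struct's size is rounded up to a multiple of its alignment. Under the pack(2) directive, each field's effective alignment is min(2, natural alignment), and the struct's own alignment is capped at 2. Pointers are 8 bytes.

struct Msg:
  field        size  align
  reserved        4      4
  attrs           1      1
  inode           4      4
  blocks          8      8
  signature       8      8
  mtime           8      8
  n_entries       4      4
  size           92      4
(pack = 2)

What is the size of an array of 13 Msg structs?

@0: reserved [4B, align 2] → 4
@4: attrs [1B, align 1] → 5
+1 pad (align 2)
@6: inode [4B, align 2] → 10
@10: blocks [8B, align 2] → 18
@18: signature [8B, align 2] → 26
@26: mtime [8B, align 2] → 34
@34: n_entries [4B, align 2] → 38
@38: size [92B, align 2] → 130
size 130, align 2
array of 13: 13 × 130 = 1690

1690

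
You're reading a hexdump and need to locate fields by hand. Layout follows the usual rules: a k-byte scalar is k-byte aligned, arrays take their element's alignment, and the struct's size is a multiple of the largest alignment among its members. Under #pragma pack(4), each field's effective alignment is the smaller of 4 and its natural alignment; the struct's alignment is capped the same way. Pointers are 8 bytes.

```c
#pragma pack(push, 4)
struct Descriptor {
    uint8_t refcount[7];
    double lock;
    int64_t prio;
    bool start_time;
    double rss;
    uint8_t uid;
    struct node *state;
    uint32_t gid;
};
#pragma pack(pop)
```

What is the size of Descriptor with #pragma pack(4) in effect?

0..7  refcount  (7B, 1-aligned)
7..8  -- padding (1B)
8..16  lock  (8B, 4-aligned)
16..24  prio  (8B, 4-aligned)
24..25  start_time  (1B, 1-aligned)
25..28  -- padding (3B)
28..36  rss  (8B, 4-aligned)
36..37  uid  (1B, 1-aligned)
37..40  -- padding (3B)
40..48  state  (8B, 4-aligned)
48..52  gid  (4B, 4-aligned)
sizeof = 52, alignof = 4

52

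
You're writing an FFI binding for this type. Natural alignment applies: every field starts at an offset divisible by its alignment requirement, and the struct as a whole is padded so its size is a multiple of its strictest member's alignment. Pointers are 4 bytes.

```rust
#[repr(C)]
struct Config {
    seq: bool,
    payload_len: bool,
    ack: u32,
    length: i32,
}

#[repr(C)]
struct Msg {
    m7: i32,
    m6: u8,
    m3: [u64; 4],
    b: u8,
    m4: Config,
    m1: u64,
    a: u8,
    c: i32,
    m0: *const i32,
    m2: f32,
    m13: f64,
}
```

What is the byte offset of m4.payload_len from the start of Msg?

Config: 0..1  seq  (1B, 1-aligned); 1..2  payload_len  (1B, 1-aligned); 2..4  -- padding (2B); 4..8  ack  (4B, 4-aligned); 8..12  length  (4B, 4-aligned); sizeof = 12, alignof = 4
0..4  m7  (4B, 4-aligned)
4..5  m6  (1B, 1-aligned)
5..8  -- padding (3B)
8..40  m3  (32B, 8-aligned)
40..41  b  (1B, 1-aligned)
41..44  -- padding (3B)
44..56  m4  (12B, 4-aligned)
within Config: payload_len at 1
44 + 1 = 45

45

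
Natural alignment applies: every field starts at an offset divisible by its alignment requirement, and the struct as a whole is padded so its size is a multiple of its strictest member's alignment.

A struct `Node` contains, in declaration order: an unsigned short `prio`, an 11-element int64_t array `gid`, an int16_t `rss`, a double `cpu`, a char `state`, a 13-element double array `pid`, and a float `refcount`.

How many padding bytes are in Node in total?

@0: prio [2B, align 2] → 2
+6 pad (align 8)
@8: gid [88B, align 8] → 96
@96: rss [2B, align 2] → 98
+6 pad (align 8)
@104: cpu [8B, align 8] → 112
@112: state [1B, align 1] → 113
+7 pad (align 8)
@120: pid [104B, align 8] → 224
@224: refcount [4B, align 4] → 228
+4 tail pad (align 8)
size 232, align 8
data bytes 209, size 232 → padding 23

23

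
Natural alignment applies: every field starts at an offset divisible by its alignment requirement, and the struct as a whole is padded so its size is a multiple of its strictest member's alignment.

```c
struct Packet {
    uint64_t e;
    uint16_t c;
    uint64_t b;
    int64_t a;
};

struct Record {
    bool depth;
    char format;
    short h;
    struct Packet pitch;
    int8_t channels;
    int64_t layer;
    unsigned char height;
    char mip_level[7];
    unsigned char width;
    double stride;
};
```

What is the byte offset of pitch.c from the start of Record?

Packet: e at 0 (size 8, align 8) → ends 8; c at 8 (size 2, align 2) → ends 10; pad 6 to align 8 for b; b at 16 (size 8, align 8) → ends 24; a at 24 (size 8, align 8) → ends 32; total 32 bytes, alignment 8
depth at 0 (size 1, align 1) → ends 1
format at 1 (size 1, align 1) → ends 2
h at 2 (size 2, align 2) → ends 4
pad 4 to align 8 for pitch
pitch at 8 (size 32, align 8) → ends 40
within Packet: c at 8
8 + 8 = 16

16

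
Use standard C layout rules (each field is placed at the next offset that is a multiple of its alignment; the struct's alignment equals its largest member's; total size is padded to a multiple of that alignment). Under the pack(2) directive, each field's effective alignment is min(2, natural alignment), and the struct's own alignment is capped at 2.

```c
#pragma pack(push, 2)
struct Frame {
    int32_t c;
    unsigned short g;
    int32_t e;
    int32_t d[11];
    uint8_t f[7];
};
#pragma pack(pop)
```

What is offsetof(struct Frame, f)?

@0: c [4B, align 2] → 4
@4: g [2B, align 2] → 6
@6: e [4B, align 2] → 10
@10: d [44B, align 2] → 54
@54: f [7B, align 1] → 61

54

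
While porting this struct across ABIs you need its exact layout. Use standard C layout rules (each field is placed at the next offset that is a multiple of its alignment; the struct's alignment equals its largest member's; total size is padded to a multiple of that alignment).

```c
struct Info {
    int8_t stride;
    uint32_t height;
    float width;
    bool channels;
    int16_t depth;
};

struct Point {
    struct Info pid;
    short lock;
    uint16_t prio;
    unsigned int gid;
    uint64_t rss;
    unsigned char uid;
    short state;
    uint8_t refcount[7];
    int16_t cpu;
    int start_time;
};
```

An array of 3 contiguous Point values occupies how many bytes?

168

Info: stride at 0 (size 1, align 1) → ends 1; pad 3 to align 4 for height; height at 4 (size 4, align 4) → ends 8; width at 8 (size 4, align 4) → ends 12; channels at 12 (size 1, align 1) → ends 13; pad 1 to align 2 for depth; depth at 14 (size 2, align 2) → ends 16; total 16 bytes, alignment 4
pid at 0 (size 16, align 4) → ends 16
lock at 16 (size 2, align 2) → ends 18
prio at 18 (size 2, align 2) → ends 20
gid at 20 (size 4, align 4) → ends 24
rss at 24 (size 8, align 8) → ends 32
uid at 32 (size 1, align 1) → ends 33
pad 1 to align 2 for state
state at 34 (size 2, align 2) → ends 36
refcount at 36 (size 7, align 1) → ends 43
pad 1 to align 2 for cpu
cpu at 44 (size 2, align 2) → ends 46
pad 2 to align 4 for start_time
start_time at 48 (size 4, align 4) → ends 52
tail pad 4 to reach multiple of 8
total 56 bytes, alignment 8
array of 3: 3 × 56 = 168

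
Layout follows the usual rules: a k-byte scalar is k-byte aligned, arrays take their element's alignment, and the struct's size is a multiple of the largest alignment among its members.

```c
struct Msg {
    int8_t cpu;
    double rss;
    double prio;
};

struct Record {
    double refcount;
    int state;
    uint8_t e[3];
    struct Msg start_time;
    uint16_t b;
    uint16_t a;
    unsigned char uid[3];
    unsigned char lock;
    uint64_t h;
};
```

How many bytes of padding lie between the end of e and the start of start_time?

Msg: cpu at 0 (size 1, align 1) → ends 1; pad 7 to align 8 for rss; rss at 8 (size 8, align 8) → ends 16; prio at 16 (size 8, align 8) → ends 24; total 24 bytes, alignment 8
refcount at 0 (size 8, align 8) → ends 8
state at 8 (size 4, align 4) → ends 12
e at 12 (size 3, align 1) → ends 15
pad 1 to align 8 for start_time
start_time at 16 (size 24, align 8) → ends 40

1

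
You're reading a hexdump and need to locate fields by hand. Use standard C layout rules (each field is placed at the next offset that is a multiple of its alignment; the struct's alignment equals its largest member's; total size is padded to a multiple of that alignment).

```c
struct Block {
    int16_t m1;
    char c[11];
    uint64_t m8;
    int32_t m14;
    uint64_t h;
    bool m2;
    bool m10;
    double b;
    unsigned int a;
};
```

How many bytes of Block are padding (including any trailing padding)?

17

0..2  m1  (2B, 2-aligned)
2..13  c  (11B, 1-aligned)
13..16  -- padding (3B)
16..24  m8  (8B, 8-aligned)
24..28  m14  (4B, 4-aligned)
28..32  -- padding (4B)
32..40  h  (8B, 8-aligned)
40..41  m2  (1B, 1-aligned)
41..42  m10  (1B, 1-aligned)
42..48  -- padding (6B)
48..56  b  (8B, 8-aligned)
56..60  a  (4B, 4-aligned)
60..64  -- tail padding (4B)
sizeof = 64, alignof = 8
data bytes 47, size 64 → padding 17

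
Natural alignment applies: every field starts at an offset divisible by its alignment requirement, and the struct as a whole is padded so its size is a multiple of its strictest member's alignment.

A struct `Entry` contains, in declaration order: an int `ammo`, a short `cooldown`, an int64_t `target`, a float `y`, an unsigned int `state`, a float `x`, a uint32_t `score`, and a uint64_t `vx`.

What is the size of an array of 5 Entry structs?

ammo at 0 (size 4, align 4) → ends 4
cooldown at 4 (size 2, align 2) → ends 6
pad 2 to align 8 for target
target at 8 (size 8, align 8) → ends 16
y at 16 (size 4, align 4) → ends 20
state at 20 (size 4, align 4) → ends 24
x at 24 (size 4, align 4) → ends 28
score at 28 (size 4, align 4) → ends 32
vx at 32 (size 8, align 8) → ends 40
total 40 bytes, alignment 8
array of 5: 5 × 40 = 200

200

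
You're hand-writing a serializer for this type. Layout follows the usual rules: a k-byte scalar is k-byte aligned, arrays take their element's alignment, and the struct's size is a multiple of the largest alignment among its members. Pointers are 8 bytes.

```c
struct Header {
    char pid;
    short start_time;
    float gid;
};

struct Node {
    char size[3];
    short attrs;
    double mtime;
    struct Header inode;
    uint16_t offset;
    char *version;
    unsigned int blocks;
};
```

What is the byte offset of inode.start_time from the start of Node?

18

Header: pid at 0 (size 1, align 1) → ends 1; pad 1 to align 2 for start_time; start_time at 2 (size 2, align 2) → ends 4; gid at 4 (size 4, align 4) → ends 8; total 8 bytes, alignment 4
size at 0 (size 3, align 1) → ends 3
pad 1 to align 2 for attrs
attrs at 4 (size 2, align 2) → ends 6
pad 2 to align 8 for mtime
mtime at 8 (size 8, align 8) → ends 16
inode at 16 (size 8, align 4) → ends 24
within Header: start_time at 2
16 + 2 = 18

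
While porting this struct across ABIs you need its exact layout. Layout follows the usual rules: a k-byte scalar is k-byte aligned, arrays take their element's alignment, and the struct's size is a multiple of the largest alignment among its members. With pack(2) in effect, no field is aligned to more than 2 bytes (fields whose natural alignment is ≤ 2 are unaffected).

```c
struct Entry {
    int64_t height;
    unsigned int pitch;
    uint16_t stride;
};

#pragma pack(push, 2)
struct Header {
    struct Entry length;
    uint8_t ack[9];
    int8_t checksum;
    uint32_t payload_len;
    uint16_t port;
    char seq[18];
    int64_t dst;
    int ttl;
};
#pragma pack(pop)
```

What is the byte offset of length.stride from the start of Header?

12

Entry: 0..8  height  (8B, 8-aligned); 8..12  pitch  (4B, 4-aligned); 12..14  stride  (2B, 2-aligned); 14..16  -- tail padding (2B); sizeof = 16, alignof = 8
0..16  length  (16B, 2-aligned)
within Entry: stride at 12
0 + 12 = 12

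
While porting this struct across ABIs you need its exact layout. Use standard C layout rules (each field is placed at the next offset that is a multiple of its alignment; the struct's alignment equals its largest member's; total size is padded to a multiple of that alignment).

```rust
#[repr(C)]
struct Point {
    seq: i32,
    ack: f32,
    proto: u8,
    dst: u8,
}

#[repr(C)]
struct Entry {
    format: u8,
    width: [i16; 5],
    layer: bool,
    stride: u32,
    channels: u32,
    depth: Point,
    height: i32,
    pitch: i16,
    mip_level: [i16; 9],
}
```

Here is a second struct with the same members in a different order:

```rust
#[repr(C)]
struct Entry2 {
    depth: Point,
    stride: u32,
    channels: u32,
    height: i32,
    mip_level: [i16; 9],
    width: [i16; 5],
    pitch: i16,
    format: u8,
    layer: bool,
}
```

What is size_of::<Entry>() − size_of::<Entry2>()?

4

Point: @0: seq [4B, align 4] → 4; @4: ack [4B, align 4] → 8; @8: proto [1B, align 1] → 9; @9: dst [1B, align 1] → 10; +2 tail pad (align 4); size 12, align 4
@0: format [1B, align 1] → 1
+1 pad (align 2)
@2: width [10B, align 2] → 12
@12: layer [1B, align 1] → 13
+3 pad (align 4)
@16: stride [4B, align 4] → 20
@20: channels [4B, align 4] → 24
@24: depth [12B, align 4] → 36
@36: height [4B, align 4] → 40
@40: pitch [2B, align 2] → 42
@42: mip_level [18B, align 2] → 60
size 60, align 4
— Entry2 —
@0: depth [12B, align 4] → 12
@12: stride [4B, align 4] → 16
@16: channels [4B, align 4] → 20
@20: height [4B, align 4] → 24
@24: mip_level [18B, align 2] → 42
@42: width [10B, align 2] → 52
@52: pitch [2B, align 2] → 54
@54: format [1B, align 1] → 55
@55: layer [1B, align 1] → 56
size 56, align 4
60 − 56 = 4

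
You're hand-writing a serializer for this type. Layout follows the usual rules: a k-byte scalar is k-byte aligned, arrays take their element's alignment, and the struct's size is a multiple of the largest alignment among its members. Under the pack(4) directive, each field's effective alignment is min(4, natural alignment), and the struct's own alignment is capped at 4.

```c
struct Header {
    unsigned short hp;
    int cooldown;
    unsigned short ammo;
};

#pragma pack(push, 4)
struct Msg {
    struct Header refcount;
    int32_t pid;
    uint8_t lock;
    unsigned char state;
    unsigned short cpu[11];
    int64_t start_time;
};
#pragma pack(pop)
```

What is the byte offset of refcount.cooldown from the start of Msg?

4

Header: hp at 0 (size 2, align 2) → ends 2; pad 2 to align 4 for cooldown; cooldown at 4 (size 4, align 4) → ends 8; ammo at 8 (size 2, align 2) → ends 10; tail pad 2 to reach multiple of 4; total 12 bytes, alignment 4
refcount at 0 (size 12, align 4) → ends 12
within Header: cooldown at 4
0 + 4 = 4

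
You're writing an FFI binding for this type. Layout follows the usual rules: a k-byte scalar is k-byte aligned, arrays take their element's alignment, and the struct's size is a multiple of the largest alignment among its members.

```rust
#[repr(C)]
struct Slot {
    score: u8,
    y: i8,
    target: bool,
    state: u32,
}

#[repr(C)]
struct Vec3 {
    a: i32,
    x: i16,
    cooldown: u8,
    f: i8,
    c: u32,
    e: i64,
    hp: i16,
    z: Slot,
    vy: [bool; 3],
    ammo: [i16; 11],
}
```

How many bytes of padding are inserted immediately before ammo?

1

Slot: score at 0 (size 1, align 1) → ends 1; y at 1 (size 1, align 1) → ends 2; target at 2 (size 1, align 1) → ends 3; pad 1 to align 4 for state; state at 4 (size 4, align 4) → ends 8; total 8 bytes, alignment 4
a at 0 (size 4, align 4) → ends 4
x at 4 (size 2, align 2) → ends 6
cooldown at 6 (size 1, align 1) → ends 7
f at 7 (size 1, align 1) → ends 8
c at 8 (size 4, align 4) → ends 12
pad 4 to align 8 for e
e at 16 (size 8, align 8) → ends 24
hp at 24 (size 2, align 2) → ends 26
pad 2 to align 4 for z
z at 28 (size 8, align 4) → ends 36
vy at 36 (size 3, align 1) → ends 39
pad 1 to align 2 for ammo
ammo at 40 (size 22, align 2) → ends 62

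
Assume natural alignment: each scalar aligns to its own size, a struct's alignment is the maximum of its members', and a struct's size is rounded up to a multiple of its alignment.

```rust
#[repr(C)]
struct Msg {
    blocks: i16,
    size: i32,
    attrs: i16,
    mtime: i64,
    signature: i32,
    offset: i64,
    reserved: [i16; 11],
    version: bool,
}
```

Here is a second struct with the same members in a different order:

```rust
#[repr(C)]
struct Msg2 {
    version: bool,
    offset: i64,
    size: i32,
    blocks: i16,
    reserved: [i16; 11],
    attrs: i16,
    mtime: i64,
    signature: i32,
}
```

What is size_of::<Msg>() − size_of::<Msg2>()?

@0: blocks [2B, align 2] → 2
+2 pad (align 4)
@4: size [4B, align 4] → 8
@8: attrs [2B, align 2] → 10
+6 pad (align 8)
@16: mtime [8B, align 8] → 24
@24: signature [4B, align 4] → 28
+4 pad (align 8)
@32: offset [8B, align 8] → 40
@40: reserved [22B, align 2] → 62
@62: version [1B, align 1] → 63
+1 tail pad (align 8)
size 64, align 8
— Msg2 —
@0: version [1B, align 1] → 1
+7 pad (align 8)
@8: offset [8B, align 8] → 16
@16: size [4B, align 4] → 20
@20: blocks [2B, align 2] → 22
@22: reserved [22B, align 2] → 44
@44: attrs [2B, align 2] → 46
+2 pad (align 8)
@48: mtime [8B, align 8] → 56
@56: signature [4B, align 4] → 60
+4 tail pad (align 8)
size 64, align 8
64 − 64 = 0

0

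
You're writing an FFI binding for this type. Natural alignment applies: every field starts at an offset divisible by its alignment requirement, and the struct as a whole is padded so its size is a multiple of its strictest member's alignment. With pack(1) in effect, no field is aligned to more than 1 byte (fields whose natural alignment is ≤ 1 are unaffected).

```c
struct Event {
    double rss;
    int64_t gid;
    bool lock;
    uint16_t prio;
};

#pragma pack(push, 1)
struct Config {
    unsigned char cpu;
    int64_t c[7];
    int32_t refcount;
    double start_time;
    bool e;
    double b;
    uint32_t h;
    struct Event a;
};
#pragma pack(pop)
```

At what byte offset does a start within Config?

82

Event: @0: rss [8B, align 8] → 8; @8: gid [8B, align 8] → 16; @16: lock [1B, align 1] → 17; +1 pad (align 2); @18: prio [2B, align 2] → 20; +4 tail pad (align 8); size 24, align 8
@0: cpu [1B, align 1] → 1
@1: c [56B, align 1] → 57
@57: refcount [4B, align 1] → 61
@61: start_time [8B, align 1] → 69
@69: e [1B, align 1] → 70
@70: b [8B, align 1] → 78
@78: h [4B, align 1] → 82
@82: a [24B, align 1] → 106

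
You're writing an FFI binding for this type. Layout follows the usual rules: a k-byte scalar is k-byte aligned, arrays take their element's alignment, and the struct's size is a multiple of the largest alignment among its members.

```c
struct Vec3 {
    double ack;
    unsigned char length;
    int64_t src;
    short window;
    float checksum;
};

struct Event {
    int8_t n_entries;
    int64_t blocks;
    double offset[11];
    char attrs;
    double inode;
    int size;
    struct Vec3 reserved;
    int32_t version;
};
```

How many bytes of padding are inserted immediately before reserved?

Vec3: ack at 0 (size 8, align 8) → ends 8; length at 8 (size 1, align 1) → ends 9; pad 7 to align 8 for src; src at 16 (size 8, align 8) → ends 24; window at 24 (size 2, align 2) → ends 26; pad 2 to align 4 for checksum; checksum at 28 (size 4, align 4) → ends 32; total 32 bytes, alignment 8
n_entries at 0 (size 1, align 1) → ends 1
pad 7 to align 8 for blocks
blocks at 8 (size 8, align 8) → ends 16
offset at 16 (size 88, align 8) → ends 104
attrs at 104 (size 1, align 1) → ends 105
pad 7 to align 8 for inode
inode at 112 (size 8, align 8) → ends 120
size at 120 (size 4, align 4) → ends 124
pad 4 to align 8 for reserved
reserved at 128 (size 32, align 8) → ends 160

4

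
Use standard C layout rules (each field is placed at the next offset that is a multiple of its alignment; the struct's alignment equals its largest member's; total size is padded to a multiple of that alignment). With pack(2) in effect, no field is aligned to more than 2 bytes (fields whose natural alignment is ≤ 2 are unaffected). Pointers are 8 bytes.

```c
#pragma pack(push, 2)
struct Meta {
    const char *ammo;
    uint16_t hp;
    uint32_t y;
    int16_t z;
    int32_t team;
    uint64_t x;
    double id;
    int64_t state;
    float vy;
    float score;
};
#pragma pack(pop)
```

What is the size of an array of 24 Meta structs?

0..8  ammo  (8B, 2-aligned)
8..10  hp  (2B, 2-aligned)
10..14  y  (4B, 2-aligned)
14..16  z  (2B, 2-aligned)
16..20  team  (4B, 2-aligned)
20..28  x  (8B, 2-aligned)
28..36  id  (8B, 2-aligned)
36..44  state  (8B, 2-aligned)
44..48  vy  (4B, 2-aligned)
48..52  score  (4B, 2-aligned)
sizeof = 52, alignof = 2
array of 24: 24 × 52 = 1248

1248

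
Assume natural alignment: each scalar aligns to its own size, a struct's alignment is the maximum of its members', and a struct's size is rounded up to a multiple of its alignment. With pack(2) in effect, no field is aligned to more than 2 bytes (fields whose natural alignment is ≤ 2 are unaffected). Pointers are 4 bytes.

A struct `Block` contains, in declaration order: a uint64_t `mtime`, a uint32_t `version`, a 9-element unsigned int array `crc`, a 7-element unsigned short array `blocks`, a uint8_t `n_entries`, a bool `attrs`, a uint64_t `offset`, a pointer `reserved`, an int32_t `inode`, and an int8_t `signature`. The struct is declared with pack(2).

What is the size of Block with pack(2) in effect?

mtime at 0 (size 8, align 2) → ends 8
version at 8 (size 4, align 2) → ends 12
crc at 12 (size 36, align 2) → ends 48
blocks at 48 (size 14, align 2) → ends 62
n_entries at 62 (size 1, align 1) → ends 63
attrs at 63 (size 1, align 1) → ends 64
offset at 64 (size 8, align 2) → ends 72
reserved at 72 (size 4, align 2) → ends 76
inode at 76 (size 4, align 2) → ends 80
signature at 80 (size 1, align 1) → ends 81
tail pad 1 to reach multiple of 2
total 82 bytes, alignment 2

82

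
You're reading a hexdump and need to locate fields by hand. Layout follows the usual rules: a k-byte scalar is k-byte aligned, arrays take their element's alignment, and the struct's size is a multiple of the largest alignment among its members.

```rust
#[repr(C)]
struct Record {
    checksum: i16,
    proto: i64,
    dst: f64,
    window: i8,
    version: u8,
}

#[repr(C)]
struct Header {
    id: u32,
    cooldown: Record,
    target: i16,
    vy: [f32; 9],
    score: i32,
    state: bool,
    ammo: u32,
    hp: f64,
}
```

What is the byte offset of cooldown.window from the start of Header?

32

Record: 0..2  checksum  (2B, 2-aligned); 2..8  -- padding (6B); 8..16  proto  (8B, 8-aligned); 16..24  dst  (8B, 8-aligned); 24..25  window  (1B, 1-aligned); 25..26  version  (1B, 1-aligned); 26..32  -- tail padding (6B); sizeof = 32, alignof = 8
0..4  id  (4B, 4-aligned)
4..8  -- padding (4B)
8..40  cooldown  (32B, 8-aligned)
within Record: window at 24
8 + 24 = 32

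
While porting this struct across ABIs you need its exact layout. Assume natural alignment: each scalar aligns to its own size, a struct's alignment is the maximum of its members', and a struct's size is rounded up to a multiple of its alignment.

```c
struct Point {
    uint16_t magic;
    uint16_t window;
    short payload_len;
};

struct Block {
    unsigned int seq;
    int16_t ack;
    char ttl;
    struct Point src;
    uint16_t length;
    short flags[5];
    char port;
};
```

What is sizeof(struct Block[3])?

Point: @0: magic [2B, align 2] → 2; @2: window [2B, align 2] → 4; @4: payload_len [2B, align 2] → 6; size 6, align 2
@0: seq [4B, align 4] → 4
@4: ack [2B, align 2] → 6
@6: ttl [1B, align 1] → 7
+1 pad (align 2)
@8: src [6B, align 2] → 14
@14: length [2B, align 2] → 16
@16: flags [10B, align 2] → 26
@26: port [1B, align 1] → 27
+1 tail pad (align 4)
size 28, align 4
array of 3: 3 × 28 = 84

84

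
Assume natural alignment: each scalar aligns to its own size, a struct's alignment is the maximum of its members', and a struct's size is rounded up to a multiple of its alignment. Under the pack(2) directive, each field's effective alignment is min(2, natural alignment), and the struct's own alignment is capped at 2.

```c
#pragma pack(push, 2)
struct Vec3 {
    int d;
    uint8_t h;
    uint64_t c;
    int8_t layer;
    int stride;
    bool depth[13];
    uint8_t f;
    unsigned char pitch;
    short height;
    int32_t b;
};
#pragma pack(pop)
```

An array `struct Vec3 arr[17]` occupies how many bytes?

0..4  d  (4B, 2-aligned)
4..5  h  (1B, 1-aligned)
5..6  -- padding (1B)
6..14  c  (8B, 2-aligned)
14..15  layer  (1B, 1-aligned)
15..16  -- padding (1B)
16..20  stride  (4B, 2-aligned)
20..33  depth  (13B, 1-aligned)
33..34  f  (1B, 1-aligned)
34..35  pitch  (1B, 1-aligned)
35..36  -- padding (1B)
36..38  height  (2B, 2-aligned)
38..42  b  (4B, 2-aligned)
sizeof = 42, alignof = 2
array of 17: 17 × 42 = 714

714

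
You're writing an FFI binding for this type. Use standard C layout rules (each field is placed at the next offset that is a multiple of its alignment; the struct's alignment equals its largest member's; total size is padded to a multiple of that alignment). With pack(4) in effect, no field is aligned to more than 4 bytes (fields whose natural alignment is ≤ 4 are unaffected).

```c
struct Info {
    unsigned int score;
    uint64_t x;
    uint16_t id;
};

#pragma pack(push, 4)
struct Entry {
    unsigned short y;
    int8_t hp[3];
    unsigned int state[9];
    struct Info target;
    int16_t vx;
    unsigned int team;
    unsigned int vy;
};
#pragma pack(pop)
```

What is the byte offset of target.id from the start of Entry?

Info: @0: score [4B, align 4] → 4; +4 pad (align 8); @8: x [8B, align 8] → 16; @16: id [2B, align 2] → 18; +6 tail pad (align 8); size 24, align 8
@0: y [2B, align 2] → 2
@2: hp [3B, align 1] → 5
+3 pad (align 4)
@8: state [36B, align 4] → 44
@44: target [24B, align 4] → 68
within Info: id at 16
44 + 16 = 60

60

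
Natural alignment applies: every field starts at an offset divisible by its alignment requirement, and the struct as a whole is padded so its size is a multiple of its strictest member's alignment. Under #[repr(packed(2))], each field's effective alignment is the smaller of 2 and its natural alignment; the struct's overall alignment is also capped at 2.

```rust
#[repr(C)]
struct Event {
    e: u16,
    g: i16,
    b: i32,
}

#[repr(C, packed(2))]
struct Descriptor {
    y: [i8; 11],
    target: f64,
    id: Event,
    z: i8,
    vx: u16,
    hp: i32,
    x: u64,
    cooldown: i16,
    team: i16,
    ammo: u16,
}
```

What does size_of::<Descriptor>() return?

Event: @0: e [2B, align 2] → 2; @2: g [2B, align 2] → 4; @4: b [4B, align 4] → 8; size 8, align 4
@0: y [11B, align 1] → 11
+1 pad (align 2)
@12: target [8B, align 2] → 20
@20: id [8B, align 2] → 28
@28: z [1B, align 1] → 29
+1 pad (align 2)
@30: vx [2B, align 2] → 32
@32: hp [4B, align 2] → 36
@36: x [8B, align 2] → 44
@44: cooldown [2B, align 2] → 46
@46: team [2B, align 2] → 48
@48: ammo [2B, align 2] → 50
size 50, align 2

50 bytes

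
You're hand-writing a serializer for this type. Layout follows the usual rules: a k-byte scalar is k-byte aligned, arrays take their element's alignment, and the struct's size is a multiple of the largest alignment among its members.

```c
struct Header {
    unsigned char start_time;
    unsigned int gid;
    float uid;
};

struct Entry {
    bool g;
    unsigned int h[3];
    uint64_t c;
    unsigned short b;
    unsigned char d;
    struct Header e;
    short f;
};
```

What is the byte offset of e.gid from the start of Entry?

Header: start_time at 0 (size 1, align 1) → ends 1; pad 3 to align 4 for gid; gid at 4 (size 4, align 4) → ends 8; uid at 8 (size 4, align 4) → ends 12; total 12 bytes, alignment 4
g at 0 (size 1, align 1) → ends 1
pad 3 to align 4 for h
h at 4 (size 12, align 4) → ends 16
c at 16 (size 8, align 8) → ends 24
b at 24 (size 2, align 2) → ends 26
d at 26 (size 1, align 1) → ends 27
pad 1 to align 4 for e
e at 28 (size 12, align 4) → ends 40
within Header: gid at 4
28 + 4 = 32

32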